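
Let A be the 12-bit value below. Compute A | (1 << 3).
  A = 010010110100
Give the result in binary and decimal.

Mask = 1 << 3 = 000000001000
Bit 3 of A is 0, so OR-ing with the mask flips it to 1.
  010010110100
| 000000001000
--------------
  010010111100

Answer: 010010111100 (1212)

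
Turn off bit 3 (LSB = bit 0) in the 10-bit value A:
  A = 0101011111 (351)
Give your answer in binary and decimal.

Mask = ~(1 << 3) = 1111110111
Bit 3 of A is 1, so AND-ing with the mask clears it to 0.
  0101011111
& 1111110111
------------
  0101010111

Answer: 0101010111 (343)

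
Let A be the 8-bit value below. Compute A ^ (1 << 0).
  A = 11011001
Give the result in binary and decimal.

Mask = 1 << 0 = 00000001
Bit 0 of A is 1; XOR with the mask flips it to 0.
  11011001
^ 00000001
----------
  11011000

Answer: 11011000 (216)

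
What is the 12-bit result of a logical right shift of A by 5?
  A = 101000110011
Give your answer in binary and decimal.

Logical shift right by 5: drop the bottom 5 bit(s), prepend 5 zero(s) on the left.
  101000110011  ->  keep [1010001], discard [10011], prepend 00000
= 000001010001

Answer: 000001010001 (81)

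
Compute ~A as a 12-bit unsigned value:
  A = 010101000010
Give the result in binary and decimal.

Flip each bit (0->1, 1->0):
  010101000010
  101010111101

Answer: 101010111101 (2749)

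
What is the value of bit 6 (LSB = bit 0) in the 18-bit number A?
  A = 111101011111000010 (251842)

Bit 6 is the 7th from the right.
  111101011111000010
             ^
That bit is 1.

Answer: 1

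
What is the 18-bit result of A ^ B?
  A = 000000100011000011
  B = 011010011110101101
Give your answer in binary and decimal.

Apply ^ to each column (1 where bits differ):
  000000100011000011
^ 011010011110101101
--------------------
  011010111101101110

Answer: 011010111101101110 (110446)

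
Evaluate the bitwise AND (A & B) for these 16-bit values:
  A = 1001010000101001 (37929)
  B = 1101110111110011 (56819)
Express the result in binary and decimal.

Apply & to each column (1 only where both bits are 1):
  1001010000101001
& 1101110111110011
------------------
  1001010000100001

Answer: 1001010000100001 (37921)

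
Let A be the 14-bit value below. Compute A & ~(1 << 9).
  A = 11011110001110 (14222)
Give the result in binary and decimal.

Mask = ~(1 << 9) = 11110111111111
Bit 9 of A is 1, so AND-ing with the mask clears it to 0.
  11011110001110
& 11110111111111
----------------
  11010110001110

Answer: 11010110001110 (13710)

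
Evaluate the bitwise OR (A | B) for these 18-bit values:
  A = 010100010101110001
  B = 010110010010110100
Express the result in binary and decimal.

Apply | to each column (1 where either bit is 1):
  010100010101110001
| 010110010010110100
--------------------
  010110010111110101

Answer: 010110010111110101 (91637)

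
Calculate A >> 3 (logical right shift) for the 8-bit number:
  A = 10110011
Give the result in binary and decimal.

Logical shift right by 3: drop the bottom 3 bit(s), prepend 3 zero(s) on the left.
  10110011  ->  keep [10110], discard [011], prepend 000
= 00010110

Answer: 00010110 (22)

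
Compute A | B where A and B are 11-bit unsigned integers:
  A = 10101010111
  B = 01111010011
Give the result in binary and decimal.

Apply | to each column (1 where either bit is 1):
  10101010111
| 01111010011
-------------
  11111010111

Answer: 11111010111 (2007)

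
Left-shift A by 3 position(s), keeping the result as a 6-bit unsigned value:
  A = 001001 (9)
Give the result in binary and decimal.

Shift left by 3: drop the top 3 bit(s), append 3 zero(s) on the right.
  001001  ->  discard [001], keep [001], append 000
= 001000

Answer: 001000 (8)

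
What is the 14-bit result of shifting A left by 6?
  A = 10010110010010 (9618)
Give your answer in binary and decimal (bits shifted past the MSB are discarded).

Shift left by 6: drop the top 6 bit(s), append 6 zero(s) on the right.
  10010110010010  ->  discard [100101], keep [10010010], append 000000
= 10010010000000

Answer: 10010010000000 (9344)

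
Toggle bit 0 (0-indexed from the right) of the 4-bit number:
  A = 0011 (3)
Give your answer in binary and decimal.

Mask = 1 << 0 = 0001
Bit 0 of A is 1; XOR with the mask flips it to 0.
  0011
^ 0001
------
  0010

Answer: 0010 (2)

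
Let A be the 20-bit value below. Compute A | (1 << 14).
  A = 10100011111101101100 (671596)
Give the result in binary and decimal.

Mask = 1 << 14 = 00000100000000000000
Bit 14 of A is 0, so OR-ing with the mask flips it to 1.
  10100011111101101100
| 00000100000000000000
----------------------
  10100111111101101100

Answer: 10100111111101101100 (687980)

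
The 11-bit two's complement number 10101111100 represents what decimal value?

MSB is 1, so the value is negative. Find the magnitude:
1. Invert bits:  01010000011
2. Add 1:        01010000100  = 644
3. Apply sign:   -644

Answer: -644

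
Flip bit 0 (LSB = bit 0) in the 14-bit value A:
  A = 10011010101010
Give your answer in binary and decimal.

Mask = 1 << 0 = 00000000000001
Bit 0 of A is 0; XOR with the mask flips it to 1.
  10011010101010
^ 00000000000001
----------------
  10011010101011

Answer: 10011010101011 (9899)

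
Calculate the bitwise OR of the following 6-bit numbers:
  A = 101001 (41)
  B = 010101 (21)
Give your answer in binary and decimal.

Apply | to each column (1 where either bit is 1):
  101001
| 010101
--------
  111101

Answer: 111101 (61)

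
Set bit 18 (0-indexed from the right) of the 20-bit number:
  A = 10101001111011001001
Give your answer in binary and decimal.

Mask = 1 << 18 = 01000000000000000000
Bit 18 of A is 0, so OR-ing with the mask flips it to 1.
  10101001111011001001
| 01000000000000000000
----------------------
  11101001111011001001

Answer: 11101001111011001001 (958153)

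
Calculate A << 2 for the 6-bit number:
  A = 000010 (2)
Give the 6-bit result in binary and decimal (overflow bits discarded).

Shift left by 2: drop the top 2 bit(s), append 2 zero(s) on the right.
  000010  ->  discard [00], keep [0010], append 00
= 001000

Answer: 001000 (8)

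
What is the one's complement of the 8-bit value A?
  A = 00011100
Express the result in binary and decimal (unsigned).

Flip each bit (0->1, 1->0):
  00011100
  11100011

Answer: 11100011 (227)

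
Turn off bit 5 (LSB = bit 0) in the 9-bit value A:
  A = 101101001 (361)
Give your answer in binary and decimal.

Mask = ~(1 << 5) = 111011111
Bit 5 of A is 1, so AND-ing with the mask clears it to 0.
  101101001
& 111011111
-----------
  101001001

Answer: 101001001 (329)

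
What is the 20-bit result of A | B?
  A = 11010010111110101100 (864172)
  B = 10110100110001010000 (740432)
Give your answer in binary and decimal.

Apply | to each column (1 where either bit is 1):
  11010010111110101100
| 10110100110001010000
----------------------
  11110110111111111100

Answer: 11110110111111111100 (1011708)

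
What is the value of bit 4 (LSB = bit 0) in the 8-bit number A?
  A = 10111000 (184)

Bit 4 is the 5th from the right.
  10111000
     ^
That bit is 1.

Answer: 1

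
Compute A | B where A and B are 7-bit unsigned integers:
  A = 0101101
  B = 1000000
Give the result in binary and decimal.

Apply | to each column (1 where either bit is 1):
  0101101
| 1000000
---------
  1101101

Answer: 1101101 (109)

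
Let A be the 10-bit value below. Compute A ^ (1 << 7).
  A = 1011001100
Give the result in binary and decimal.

Mask = 1 << 7 = 0010000000
Bit 7 of A is 1; XOR with the mask flips it to 0.
  1011001100
^ 0010000000
------------
  1001001100

Answer: 1001001100 (588)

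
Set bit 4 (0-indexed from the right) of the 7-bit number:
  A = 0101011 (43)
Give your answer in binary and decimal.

Mask = 1 << 4 = 0010000
Bit 4 of A is 0, so OR-ing with the mask flips it to 1.
  0101011
| 0010000
---------
  0111011

Answer: 0111011 (59)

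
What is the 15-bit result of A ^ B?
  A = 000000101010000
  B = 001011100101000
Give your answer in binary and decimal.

Apply ^ to each column (1 where bits differ):
  000000101010000
^ 001011100101000
-----------------
  001011001111000

Answer: 001011001111000 (5752)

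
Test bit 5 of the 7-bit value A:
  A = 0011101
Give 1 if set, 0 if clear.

Bit 5 is the 6th from the right.
  0011101
   ^
That bit is 0.

Answer: 0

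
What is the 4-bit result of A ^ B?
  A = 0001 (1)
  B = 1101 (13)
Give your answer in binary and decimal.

Apply ^ to each column (1 where bits differ):
  0001
^ 1101
------
  1100

Answer: 1100 (12)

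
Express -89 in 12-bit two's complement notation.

1. Binary of +89:  000001011001
2. Invert bits:     111110100110
3. Add 1:           111110100111

Answer: 111110100111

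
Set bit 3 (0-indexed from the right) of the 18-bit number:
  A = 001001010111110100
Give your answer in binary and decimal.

Mask = 1 << 3 = 000000000000001000
Bit 3 of A is 0, so OR-ing with the mask flips it to 1.
  001001010111110100
| 000000000000001000
--------------------
  001001010111111100

Answer: 001001010111111100 (38396)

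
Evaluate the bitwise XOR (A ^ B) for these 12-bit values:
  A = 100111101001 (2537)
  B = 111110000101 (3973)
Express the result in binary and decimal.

Apply ^ to each column (1 where bits differ):
  100111101001
^ 111110000101
--------------
  011001101100

Answer: 011001101100 (1644)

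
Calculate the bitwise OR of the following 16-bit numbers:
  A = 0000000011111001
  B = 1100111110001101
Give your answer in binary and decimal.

Apply | to each column (1 where either bit is 1):
  0000000011111001
| 1100111110001101
------------------
  1100111111111101

Answer: 1100111111111101 (53245)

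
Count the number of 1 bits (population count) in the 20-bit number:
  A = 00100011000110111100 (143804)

00100011000110111100
1-bits at positions (from bit 0 = LSB): 2, 3, 4, 5, 7, 8, 12, 13, 17
Count = 9

Answer: 9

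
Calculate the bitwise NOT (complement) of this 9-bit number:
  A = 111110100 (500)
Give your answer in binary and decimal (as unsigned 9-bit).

Flip each bit (0->1, 1->0):
  111110100
  000001011

Answer: 000001011 (11)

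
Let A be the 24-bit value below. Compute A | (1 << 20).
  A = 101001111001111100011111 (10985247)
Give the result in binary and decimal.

Mask = 1 << 20 = 000100000000000000000000
Bit 20 of A is 0, so OR-ing with the mask flips it to 1.
  101001111001111100011111
| 000100000000000000000000
--------------------------
  101101111001111100011111

Answer: 101101111001111100011111 (12033823)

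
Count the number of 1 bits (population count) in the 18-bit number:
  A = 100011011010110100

100011011010110100
1-bits at positions (from bit 0 = LSB): 2, 4, 5, 7, 9, 10, 12, 13, 17
Count = 9

Answer: 9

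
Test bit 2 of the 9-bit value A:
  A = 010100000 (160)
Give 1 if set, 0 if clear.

Bit 2 is the 3rd from the right.
  010100000
        ^
That bit is 0.

Answer: 0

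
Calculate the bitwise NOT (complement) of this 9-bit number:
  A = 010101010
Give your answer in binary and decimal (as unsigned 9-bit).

Flip each bit (0->1, 1->0):
  010101010
  101010101

Answer: 101010101 (341)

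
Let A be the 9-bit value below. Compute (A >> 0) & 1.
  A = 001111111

Bit 0 is the 1st from the right.
  001111111
          ^
That bit is 1.

Answer: 1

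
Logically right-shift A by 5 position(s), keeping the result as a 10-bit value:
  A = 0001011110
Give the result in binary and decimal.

Logical shift right by 5: drop the bottom 5 bit(s), prepend 5 zero(s) on the left.
  0001011110  ->  keep [00010], discard [11110], prepend 00000
= 0000000010

Answer: 0000000010 (2)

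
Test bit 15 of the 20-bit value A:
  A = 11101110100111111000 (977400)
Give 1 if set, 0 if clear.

Bit 15 is the 16th from the right.
  11101110100111111000
      ^
That bit is 1.

Answer: 1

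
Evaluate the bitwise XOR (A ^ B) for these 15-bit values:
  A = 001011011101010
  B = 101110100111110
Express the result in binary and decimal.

Apply ^ to each column (1 where bits differ):
  001011011101010
^ 101110100111110
-----------------
  100101111010100

Answer: 100101111010100 (19412)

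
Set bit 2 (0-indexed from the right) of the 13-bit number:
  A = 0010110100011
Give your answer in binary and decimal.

Mask = 1 << 2 = 0000000000100
Bit 2 of A is 0, so OR-ing with the mask flips it to 1.
  0010110100011
| 0000000000100
---------------
  0010110100111

Answer: 0010110100111 (1447)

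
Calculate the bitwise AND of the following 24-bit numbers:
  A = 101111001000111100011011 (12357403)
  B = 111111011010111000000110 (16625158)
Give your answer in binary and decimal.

Apply & to each column (1 only where both bits are 1):
  101111001000111100011011
& 111111011010111000000110
--------------------------
  101111001000111000000010

Answer: 101111001000111000000010 (12357122)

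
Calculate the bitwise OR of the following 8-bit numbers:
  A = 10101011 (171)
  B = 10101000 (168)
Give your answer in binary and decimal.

Apply | to each column (1 where either bit is 1):
  10101011
| 10101000
----------
  10101011

Answer: 10101011 (171)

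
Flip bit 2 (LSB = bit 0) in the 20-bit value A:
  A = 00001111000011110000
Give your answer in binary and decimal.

Mask = 1 << 2 = 00000000000000000100
Bit 2 of A is 0; XOR with the mask flips it to 1.
  00001111000011110000
^ 00000000000000000100
----------------------
  00001111000011110100

Answer: 00001111000011110100 (61684)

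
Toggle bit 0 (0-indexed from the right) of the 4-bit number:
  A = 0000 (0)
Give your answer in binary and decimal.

Mask = 1 << 0 = 0001
Bit 0 of A is 0; XOR with the mask flips it to 1.
  0000
^ 0001
------
  0001

Answer: 0001 (1)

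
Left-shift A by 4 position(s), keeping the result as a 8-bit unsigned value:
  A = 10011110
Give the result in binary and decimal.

Shift left by 4: drop the top 4 bit(s), append 4 zero(s) on the right.
  10011110  ->  discard [1001], keep [1110], append 0000
= 11100000

Answer: 11100000 (224)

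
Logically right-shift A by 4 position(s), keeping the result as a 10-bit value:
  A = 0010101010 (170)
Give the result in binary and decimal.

Logical shift right by 4: drop the bottom 4 bit(s), prepend 4 zero(s) on the left.
  0010101010  ->  keep [001010], discard [1010], prepend 0000
= 0000001010

Answer: 0000001010 (10)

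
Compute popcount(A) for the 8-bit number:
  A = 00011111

00011111
1-bits at positions (from bit 0 = LSB): 0, 1, 2, 3, 4
Count = 5

Answer: 5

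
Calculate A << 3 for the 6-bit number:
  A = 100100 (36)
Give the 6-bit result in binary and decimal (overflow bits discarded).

Shift left by 3: drop the top 3 bit(s), append 3 zero(s) on the right.
  100100  ->  discard [100], keep [100], append 000
= 100000

Answer: 100000 (32)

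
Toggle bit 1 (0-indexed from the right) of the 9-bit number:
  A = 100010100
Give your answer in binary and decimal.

Mask = 1 << 1 = 000000010
Bit 1 of A is 0; XOR with the mask flips it to 1.
  100010100
^ 000000010
-----------
  100010110

Answer: 100010110 (278)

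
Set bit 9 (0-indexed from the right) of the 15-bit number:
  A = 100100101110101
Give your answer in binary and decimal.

Mask = 1 << 9 = 000001000000000
Bit 9 of A is 0, so OR-ing with the mask flips it to 1.
  100100101110101
| 000001000000000
-----------------
  100101101110101

Answer: 100101101110101 (19317)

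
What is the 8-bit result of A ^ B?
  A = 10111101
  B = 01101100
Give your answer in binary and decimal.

Apply ^ to each column (1 where bits differ):
  10111101
^ 01101100
----------
  11010001

Answer: 11010001 (209)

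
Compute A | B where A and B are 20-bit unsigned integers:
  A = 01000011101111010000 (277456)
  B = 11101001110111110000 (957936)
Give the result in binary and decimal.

Apply | to each column (1 where either bit is 1):
  01000011101111010000
| 11101001110111110000
----------------------
  11101011111111110000

Answer: 11101011111111110000 (966640)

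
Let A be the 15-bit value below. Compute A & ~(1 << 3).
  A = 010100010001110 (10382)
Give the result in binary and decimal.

Mask = ~(1 << 3) = 111111111110111
Bit 3 of A is 1, so AND-ing with the mask clears it to 0.
  010100010001110
& 111111111110111
-----------------
  010100010000110

Answer: 010100010000110 (10374)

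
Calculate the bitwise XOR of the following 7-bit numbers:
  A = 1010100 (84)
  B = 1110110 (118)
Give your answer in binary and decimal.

Apply ^ to each column (1 where bits differ):
  1010100
^ 1110110
---------
  0100010

Answer: 0100010 (34)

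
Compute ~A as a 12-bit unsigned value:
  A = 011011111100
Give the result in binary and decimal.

Flip each bit (0->1, 1->0):
  011011111100
  100100000011

Answer: 100100000011 (2307)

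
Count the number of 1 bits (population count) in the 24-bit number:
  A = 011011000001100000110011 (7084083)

011011000001100000110011
1-bits at positions (from bit 0 = LSB): 0, 1, 4, 5, 11, 12, 18, 19, 21, 22
Count = 10

Answer: 10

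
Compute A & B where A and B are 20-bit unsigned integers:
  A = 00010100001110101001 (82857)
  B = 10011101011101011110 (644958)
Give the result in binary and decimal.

Apply & to each column (1 only where both bits are 1):
  00010100001110101001
& 10011101011101011110
----------------------
  00010100001100001000

Answer: 00010100001100001000 (82696)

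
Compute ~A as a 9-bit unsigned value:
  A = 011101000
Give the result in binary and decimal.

Flip each bit (0->1, 1->0):
  011101000
  100010111

Answer: 100010111 (279)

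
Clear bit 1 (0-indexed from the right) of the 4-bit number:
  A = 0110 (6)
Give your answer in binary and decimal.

Mask = ~(1 << 1) = 1101
Bit 1 of A is 1, so AND-ing with the mask clears it to 0.
  0110
& 1101
------
  0100

Answer: 0100 (4)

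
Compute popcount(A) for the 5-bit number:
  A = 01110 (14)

01110
1-bits at positions (from bit 0 = LSB): 1, 2, 3
Count = 3

Answer: 3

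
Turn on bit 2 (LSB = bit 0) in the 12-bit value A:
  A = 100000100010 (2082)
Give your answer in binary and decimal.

Mask = 1 << 2 = 000000000100
Bit 2 of A is 0, so OR-ing with the mask flips it to 1.
  100000100010
| 000000000100
--------------
  100000100110

Answer: 100000100110 (2086)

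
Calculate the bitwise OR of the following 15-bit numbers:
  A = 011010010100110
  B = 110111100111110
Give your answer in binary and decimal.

Apply | to each column (1 where either bit is 1):
  011010010100110
| 110111100111110
-----------------
  111111110111110

Answer: 111111110111110 (32702)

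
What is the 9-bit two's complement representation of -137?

1. Binary of +137:  010001001
2. Invert bits:     101110110
3. Add 1:           101110111

Answer: 101110111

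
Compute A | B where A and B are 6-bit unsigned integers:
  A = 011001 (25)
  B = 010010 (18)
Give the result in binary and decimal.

Apply | to each column (1 where either bit is 1):
  011001
| 010010
--------
  011011

Answer: 011011 (27)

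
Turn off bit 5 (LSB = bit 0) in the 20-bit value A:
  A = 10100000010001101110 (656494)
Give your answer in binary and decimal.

Mask = ~(1 << 5) = 11111111111111011111
Bit 5 of A is 1, so AND-ing with the mask clears it to 0.
  10100000010001101110
& 11111111111111011111
----------------------
  10100000010001001110

Answer: 10100000010001001110 (656462)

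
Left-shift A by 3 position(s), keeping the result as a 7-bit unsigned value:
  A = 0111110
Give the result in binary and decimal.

Shift left by 3: drop the top 3 bit(s), append 3 zero(s) on the right.
  0111110  ->  discard [011], keep [1110], append 000
= 1110000

Answer: 1110000 (112)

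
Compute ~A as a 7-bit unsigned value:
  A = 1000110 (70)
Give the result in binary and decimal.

Flip each bit (0->1, 1->0):
  1000110
  0111001

Answer: 0111001 (57)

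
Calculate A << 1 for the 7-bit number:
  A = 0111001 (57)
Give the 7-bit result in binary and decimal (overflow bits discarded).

Shift left by 1: drop the top 1 bit(s), append 1 zero(s) on the right.
  0111001  ->  discard [0], keep [111001], append 0
= 1110010

Answer: 1110010 (114)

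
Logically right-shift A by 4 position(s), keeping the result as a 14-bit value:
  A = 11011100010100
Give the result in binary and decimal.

Logical shift right by 4: drop the bottom 4 bit(s), prepend 4 zero(s) on the left.
  11011100010100  ->  keep [1101110001], discard [0100], prepend 0000
= 00001101110001

Answer: 00001101110001 (881)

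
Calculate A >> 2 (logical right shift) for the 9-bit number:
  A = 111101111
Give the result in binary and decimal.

Logical shift right by 2: drop the bottom 2 bit(s), prepend 2 zero(s) on the left.
  111101111  ->  keep [1111011], discard [11], prepend 00
= 001111011

Answer: 001111011 (123)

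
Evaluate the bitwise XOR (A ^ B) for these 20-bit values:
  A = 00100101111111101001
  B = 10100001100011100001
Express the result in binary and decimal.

Apply ^ to each column (1 where bits differ):
  00100101111111101001
^ 10100001100011100001
----------------------
  10000100011100001000

Answer: 10000100011100001000 (542472)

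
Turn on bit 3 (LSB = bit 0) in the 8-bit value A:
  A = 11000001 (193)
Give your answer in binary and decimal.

Mask = 1 << 3 = 00001000
Bit 3 of A is 0, so OR-ing with the mask flips it to 1.
  11000001
| 00001000
----------
  11001001

Answer: 11001001 (201)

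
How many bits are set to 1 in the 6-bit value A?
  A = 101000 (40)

101000
1-bits at positions (from bit 0 = LSB): 3, 5
Count = 2

Answer: 2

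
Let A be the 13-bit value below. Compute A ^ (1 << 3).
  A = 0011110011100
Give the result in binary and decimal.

Mask = 1 << 3 = 0000000001000
Bit 3 of A is 1; XOR with the mask flips it to 0.
  0011110011100
^ 0000000001000
---------------
  0011110010100

Answer: 0011110010100 (1940)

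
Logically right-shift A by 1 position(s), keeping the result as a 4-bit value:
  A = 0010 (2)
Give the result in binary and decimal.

Logical shift right by 1: drop the bottom 1 bit(s), prepend 1 zero(s) on the left.
  0010  ->  keep [001], discard [0], prepend 0
= 0001

Answer: 0001 (1)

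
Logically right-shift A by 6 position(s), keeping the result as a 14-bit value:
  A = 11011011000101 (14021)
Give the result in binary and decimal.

Logical shift right by 6: drop the bottom 6 bit(s), prepend 6 zero(s) on the left.
  11011011000101  ->  keep [11011011], discard [000101], prepend 000000
= 00000011011011

Answer: 00000011011011 (219)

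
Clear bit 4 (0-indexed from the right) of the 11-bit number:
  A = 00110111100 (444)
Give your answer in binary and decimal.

Mask = ~(1 << 4) = 11111101111
Bit 4 of A is 1, so AND-ing with the mask clears it to 0.
  00110111100
& 11111101111
-------------
  00110101100

Answer: 00110101100 (428)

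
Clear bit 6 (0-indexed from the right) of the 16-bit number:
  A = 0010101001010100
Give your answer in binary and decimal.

Mask = ~(1 << 6) = 1111111110111111
Bit 6 of A is 1, so AND-ing with the mask clears it to 0.
  0010101001010100
& 1111111110111111
------------------
  0010101000010100

Answer: 0010101000010100 (10772)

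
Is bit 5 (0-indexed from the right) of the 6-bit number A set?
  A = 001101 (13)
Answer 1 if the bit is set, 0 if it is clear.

Bit 5 is the 6th from the right.
  001101
  ^
That bit is 0.

Answer: 0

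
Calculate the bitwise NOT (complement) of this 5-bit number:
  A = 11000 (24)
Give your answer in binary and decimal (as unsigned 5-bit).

Flip each bit (0->1, 1->0):
  11000
  00111

Answer: 00111 (7)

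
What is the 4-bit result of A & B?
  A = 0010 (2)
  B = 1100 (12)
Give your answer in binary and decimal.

Apply & to each column (1 only where both bits are 1):
  0010
& 1100
------
  0000

Answer: 0000 (0)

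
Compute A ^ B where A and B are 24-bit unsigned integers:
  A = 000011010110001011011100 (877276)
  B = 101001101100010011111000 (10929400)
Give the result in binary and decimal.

Apply ^ to each column (1 where bits differ):
  000011010110001011011100
^ 101001101100010011111000
--------------------------
  101010111010011000100100

Answer: 101010111010011000100100 (11249188)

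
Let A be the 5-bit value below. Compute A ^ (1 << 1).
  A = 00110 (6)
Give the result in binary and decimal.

Mask = 1 << 1 = 00010
Bit 1 of A is 1; XOR with the mask flips it to 0.
  00110
^ 00010
-------
  00100

Answer: 00100 (4)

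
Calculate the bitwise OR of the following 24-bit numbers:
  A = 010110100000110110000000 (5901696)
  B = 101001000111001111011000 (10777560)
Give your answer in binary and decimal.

Apply | to each column (1 where either bit is 1):
  010110100000110110000000
| 101001000111001111011000
--------------------------
  111111100111111111011000

Answer: 111111100111111111011000 (16678872)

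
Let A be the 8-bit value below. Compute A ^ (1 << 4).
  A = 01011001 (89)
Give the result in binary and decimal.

Mask = 1 << 4 = 00010000
Bit 4 of A is 1; XOR with the mask flips it to 0.
  01011001
^ 00010000
----------
  01001001

Answer: 01001001 (73)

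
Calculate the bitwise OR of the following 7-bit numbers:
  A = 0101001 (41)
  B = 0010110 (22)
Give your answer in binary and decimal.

Apply | to each column (1 where either bit is 1):
  0101001
| 0010110
---------
  0111111

Answer: 0111111 (63)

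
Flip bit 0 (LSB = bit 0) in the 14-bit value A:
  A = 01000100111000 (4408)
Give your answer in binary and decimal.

Mask = 1 << 0 = 00000000000001
Bit 0 of A is 0; XOR with the mask flips it to 1.
  01000100111000
^ 00000000000001
----------------
  01000100111001

Answer: 01000100111001 (4409)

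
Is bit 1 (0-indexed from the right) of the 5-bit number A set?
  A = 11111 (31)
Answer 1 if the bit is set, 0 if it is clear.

Bit 1 is the 2nd from the right.
  11111
     ^
That bit is 1.

Answer: 1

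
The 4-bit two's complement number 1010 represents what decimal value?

MSB is 1, so the value is negative. Find the magnitude:
1. Invert bits:  0101
2. Add 1:        0110  = 6
3. Apply sign:   -6

Answer: -6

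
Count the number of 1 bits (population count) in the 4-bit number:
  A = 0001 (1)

0001
1-bits at positions (from bit 0 = LSB): 0
Count = 1

Answer: 1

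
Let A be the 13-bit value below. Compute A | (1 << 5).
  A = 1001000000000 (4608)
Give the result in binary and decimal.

Mask = 1 << 5 = 0000000100000
Bit 5 of A is 0, so OR-ing with the mask flips it to 1.
  1001000000000
| 0000000100000
---------------
  1001000100000

Answer: 1001000100000 (4640)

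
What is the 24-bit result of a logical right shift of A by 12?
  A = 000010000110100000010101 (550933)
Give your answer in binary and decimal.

Logical shift right by 12: drop the bottom 12 bit(s), prepend 12 zero(s) on the left.
  000010000110100000010101  ->  keep [000010000110], discard [100000010101], prepend 000000000000
= 000000000000000010000110

Answer: 000000000000000010000110 (134)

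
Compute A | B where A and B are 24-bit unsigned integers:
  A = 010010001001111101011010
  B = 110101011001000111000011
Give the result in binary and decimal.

Apply | to each column (1 where either bit is 1):
  010010001001111101011010
| 110101011001000111000011
--------------------------
  110111011001111111011011

Answer: 110111011001111111011011 (14524379)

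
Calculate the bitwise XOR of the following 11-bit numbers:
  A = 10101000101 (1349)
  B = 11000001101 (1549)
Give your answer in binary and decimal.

Apply ^ to each column (1 where bits differ):
  10101000101
^ 11000001101
-------------
  01101001000

Answer: 01101001000 (840)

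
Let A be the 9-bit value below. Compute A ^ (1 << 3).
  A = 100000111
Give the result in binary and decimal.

Mask = 1 << 3 = 000001000
Bit 3 of A is 0; XOR with the mask flips it to 1.
  100000111
^ 000001000
-----------
  100001111

Answer: 100001111 (271)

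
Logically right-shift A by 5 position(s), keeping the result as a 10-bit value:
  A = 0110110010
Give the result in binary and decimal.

Logical shift right by 5: drop the bottom 5 bit(s), prepend 5 zero(s) on the left.
  0110110010  ->  keep [01101], discard [10010], prepend 00000
= 0000001101

Answer: 0000001101 (13)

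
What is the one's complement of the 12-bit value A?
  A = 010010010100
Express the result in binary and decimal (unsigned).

Flip each bit (0->1, 1->0):
  010010010100
  101101101011

Answer: 101101101011 (2923)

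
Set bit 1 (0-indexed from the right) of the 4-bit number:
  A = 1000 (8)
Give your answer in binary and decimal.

Mask = 1 << 1 = 0010
Bit 1 of A is 0, so OR-ing with the mask flips it to 1.
  1000
| 0010
------
  1010

Answer: 1010 (10)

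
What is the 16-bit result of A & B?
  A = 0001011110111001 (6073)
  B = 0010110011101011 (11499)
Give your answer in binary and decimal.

Apply & to each column (1 only where both bits are 1):
  0001011110111001
& 0010110011101011
------------------
  0000010010101001

Answer: 0000010010101001 (1193)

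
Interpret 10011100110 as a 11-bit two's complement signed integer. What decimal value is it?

MSB is 1, so the value is negative. Find the magnitude:
1. Invert bits:  01100011001
2. Add 1:        01100011010  = 794
3. Apply sign:   -794

Answer: -794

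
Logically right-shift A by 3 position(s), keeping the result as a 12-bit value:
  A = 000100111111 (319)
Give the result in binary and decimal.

Logical shift right by 3: drop the bottom 3 bit(s), prepend 3 zero(s) on the left.
  000100111111  ->  keep [000100111], discard [111], prepend 000
= 000000100111

Answer: 000000100111 (39)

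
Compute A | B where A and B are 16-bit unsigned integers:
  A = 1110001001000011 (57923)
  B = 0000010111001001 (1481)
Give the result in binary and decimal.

Apply | to each column (1 where either bit is 1):
  1110001001000011
| 0000010111001001
------------------
  1110011111001011

Answer: 1110011111001011 (59339)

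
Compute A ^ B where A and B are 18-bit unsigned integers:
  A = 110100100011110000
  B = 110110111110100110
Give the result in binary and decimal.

Apply ^ to each column (1 where bits differ):
  110100100011110000
^ 110110111110100110
--------------------
  000010011101010110

Answer: 000010011101010110 (10070)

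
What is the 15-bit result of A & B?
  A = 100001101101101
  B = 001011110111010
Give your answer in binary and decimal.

Apply & to each column (1 only where both bits are 1):
  100001101101101
& 001011110111010
-----------------
  000001100101000

Answer: 000001100101000 (808)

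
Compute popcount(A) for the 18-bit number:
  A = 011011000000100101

011011000000100101
1-bits at positions (from bit 0 = LSB): 0, 2, 5, 12, 13, 15, 16
Count = 7

Answer: 7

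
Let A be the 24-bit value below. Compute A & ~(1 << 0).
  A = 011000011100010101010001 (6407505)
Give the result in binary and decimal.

Mask = ~(1 << 0) = 111111111111111111111110
Bit 0 of A is 1, so AND-ing with the mask clears it to 0.
  011000011100010101010001
& 111111111111111111111110
--------------------------
  011000011100010101010000

Answer: 011000011100010101010000 (6407504)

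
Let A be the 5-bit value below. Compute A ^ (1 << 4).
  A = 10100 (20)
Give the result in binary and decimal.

Mask = 1 << 4 = 10000
Bit 4 of A is 1; XOR with the mask flips it to 0.
  10100
^ 10000
-------
  00100

Answer: 00100 (4)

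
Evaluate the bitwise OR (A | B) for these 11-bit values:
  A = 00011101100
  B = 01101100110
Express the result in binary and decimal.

Apply | to each column (1 where either bit is 1):
  00011101100
| 01101100110
-------------
  01111101110

Answer: 01111101110 (1006)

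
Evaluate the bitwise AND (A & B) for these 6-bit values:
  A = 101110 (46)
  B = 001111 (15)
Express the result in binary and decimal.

Apply & to each column (1 only where both bits are 1):
  101110
& 001111
--------
  001110

Answer: 001110 (14)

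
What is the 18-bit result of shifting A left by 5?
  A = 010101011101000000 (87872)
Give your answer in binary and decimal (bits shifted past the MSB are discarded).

Shift left by 5: drop the top 5 bit(s), append 5 zero(s) on the right.
  010101011101000000  ->  discard [01010], keep [1011101000000], append 00000
= 101110100000000000

Answer: 101110100000000000 (190464)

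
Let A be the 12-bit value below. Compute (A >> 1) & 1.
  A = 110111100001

Bit 1 is the 2nd from the right.
  110111100001
            ^
That bit is 0.

Answer: 0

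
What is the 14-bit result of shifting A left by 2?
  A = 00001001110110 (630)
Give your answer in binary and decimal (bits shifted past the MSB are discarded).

Shift left by 2: drop the top 2 bit(s), append 2 zero(s) on the right.
  00001001110110  ->  discard [00], keep [001001110110], append 00
= 00100111011000

Answer: 00100111011000 (2520)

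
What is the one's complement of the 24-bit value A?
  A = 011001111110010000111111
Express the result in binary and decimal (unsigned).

Flip each bit (0->1, 1->0):
  011001111110010000111111
  100110000001101111000000

Answer: 100110000001101111000000 (9968576)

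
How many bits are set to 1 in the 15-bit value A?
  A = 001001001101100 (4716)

001001001101100
1-bits at positions (from bit 0 = LSB): 2, 3, 5, 6, 9, 12
Count = 6

Answer: 6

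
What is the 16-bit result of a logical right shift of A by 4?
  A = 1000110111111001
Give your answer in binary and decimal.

Logical shift right by 4: drop the bottom 4 bit(s), prepend 4 zero(s) on the left.
  1000110111111001  ->  keep [100011011111], discard [1001], prepend 0000
= 0000100011011111

Answer: 0000100011011111 (2271)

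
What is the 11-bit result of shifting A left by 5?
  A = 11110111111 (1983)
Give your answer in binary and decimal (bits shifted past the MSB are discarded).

Shift left by 5: drop the top 5 bit(s), append 5 zero(s) on the right.
  11110111111  ->  discard [11110], keep [111111], append 00000
= 11111100000

Answer: 11111100000 (2016)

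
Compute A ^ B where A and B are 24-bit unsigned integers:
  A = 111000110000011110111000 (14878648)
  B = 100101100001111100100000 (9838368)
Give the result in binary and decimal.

Apply ^ to each column (1 where bits differ):
  111000110000011110111000
^ 100101100001111100100000
--------------------------
  011101010001100010011000

Answer: 011101010001100010011000 (7674008)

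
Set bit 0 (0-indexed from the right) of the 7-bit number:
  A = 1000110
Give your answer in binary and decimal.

Mask = 1 << 0 = 0000001
Bit 0 of A is 0, so OR-ing with the mask flips it to 1.
  1000110
| 0000001
---------
  1000111

Answer: 1000111 (71)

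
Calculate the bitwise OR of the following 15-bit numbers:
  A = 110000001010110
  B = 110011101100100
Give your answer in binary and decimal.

Apply | to each column (1 where either bit is 1):
  110000001010110
| 110011101100100
-----------------
  110011101110110

Answer: 110011101110110 (26486)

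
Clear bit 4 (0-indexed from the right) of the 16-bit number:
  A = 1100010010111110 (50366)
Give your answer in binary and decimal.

Mask = ~(1 << 4) = 1111111111101111
Bit 4 of A is 1, so AND-ing with the mask clears it to 0.
  1100010010111110
& 1111111111101111
------------------
  1100010010101110

Answer: 1100010010101110 (50350)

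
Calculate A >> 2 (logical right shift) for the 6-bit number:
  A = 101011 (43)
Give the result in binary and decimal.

Logical shift right by 2: drop the bottom 2 bit(s), prepend 2 zero(s) on the left.
  101011  ->  keep [1010], discard [11], prepend 00
= 001010

Answer: 001010 (10)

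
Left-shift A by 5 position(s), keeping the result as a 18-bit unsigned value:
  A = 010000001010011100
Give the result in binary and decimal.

Shift left by 5: drop the top 5 bit(s), append 5 zero(s) on the right.
  010000001010011100  ->  discard [01000], keep [0001010011100], append 00000
= 000101001110000000

Answer: 000101001110000000 (21376)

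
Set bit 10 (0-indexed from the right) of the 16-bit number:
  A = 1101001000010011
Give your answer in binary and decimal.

Mask = 1 << 10 = 0000010000000000
Bit 10 of A is 0, so OR-ing with the mask flips it to 1.
  1101001000010011
| 0000010000000000
------------------
  1101011000010011

Answer: 1101011000010011 (54803)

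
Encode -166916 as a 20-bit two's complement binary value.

1. Binary of +166916:  00101000110000000100
2. Invert bits:     11010111001111111011
3. Add 1:           11010111001111111100

Answer: 11010111001111111100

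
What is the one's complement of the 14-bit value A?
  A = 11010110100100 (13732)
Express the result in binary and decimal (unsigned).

Flip each bit (0->1, 1->0):
  11010110100100
  00101001011011

Answer: 00101001011011 (2651)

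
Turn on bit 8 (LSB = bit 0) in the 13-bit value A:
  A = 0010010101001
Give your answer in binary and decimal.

Mask = 1 << 8 = 0000100000000
Bit 8 of A is 0, so OR-ing with the mask flips it to 1.
  0010010101001
| 0000100000000
---------------
  0010110101001

Answer: 0010110101001 (1449)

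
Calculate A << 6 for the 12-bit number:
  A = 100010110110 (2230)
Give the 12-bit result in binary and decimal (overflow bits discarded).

Shift left by 6: drop the top 6 bit(s), append 6 zero(s) on the right.
  100010110110  ->  discard [100010], keep [110110], append 000000
= 110110000000

Answer: 110110000000 (3456)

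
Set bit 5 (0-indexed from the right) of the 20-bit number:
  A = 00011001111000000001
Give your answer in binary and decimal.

Mask = 1 << 5 = 00000000000000100000
Bit 5 of A is 0, so OR-ing with the mask flips it to 1.
  00011001111000000001
| 00000000000000100000
----------------------
  00011001111000100001

Answer: 00011001111000100001 (106017)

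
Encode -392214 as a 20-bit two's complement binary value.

1. Binary of +392214:  01011111110000010110
2. Invert bits:     10100000001111101001
3. Add 1:           10100000001111101010

Answer: 10100000001111101010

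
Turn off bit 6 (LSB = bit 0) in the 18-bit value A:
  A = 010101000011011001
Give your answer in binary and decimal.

Mask = ~(1 << 6) = 111111111110111111
Bit 6 of A is 1, so AND-ing with the mask clears it to 0.
  010101000011011001
& 111111111110111111
--------------------
  010101000010011001

Answer: 010101000010011001 (86169)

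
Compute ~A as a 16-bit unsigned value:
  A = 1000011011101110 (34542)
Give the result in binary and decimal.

Flip each bit (0->1, 1->0):
  1000011011101110
  0111100100010001

Answer: 0111100100010001 (30993)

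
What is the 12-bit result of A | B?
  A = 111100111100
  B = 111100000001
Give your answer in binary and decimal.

Apply | to each column (1 where either bit is 1):
  111100111100
| 111100000001
--------------
  111100111101

Answer: 111100111101 (3901)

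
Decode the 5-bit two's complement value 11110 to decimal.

MSB is 1, so the value is negative. Find the magnitude:
1. Invert bits:  00001
2. Add 1:        00010  = 2
3. Apply sign:   -2

Answer: -2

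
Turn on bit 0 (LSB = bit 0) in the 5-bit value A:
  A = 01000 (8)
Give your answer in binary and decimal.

Mask = 1 << 0 = 00001
Bit 0 of A is 0, so OR-ing with the mask flips it to 1.
  01000
| 00001
-------
  01001

Answer: 01001 (9)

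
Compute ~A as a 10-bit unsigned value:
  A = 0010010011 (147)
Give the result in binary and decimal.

Flip each bit (0->1, 1->0):
  0010010011
  1101101100

Answer: 1101101100 (876)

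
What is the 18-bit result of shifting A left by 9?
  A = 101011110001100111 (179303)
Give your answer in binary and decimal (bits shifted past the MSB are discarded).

Shift left by 9: drop the top 9 bit(s), append 9 zero(s) on the right.
  101011110001100111  ->  discard [101011110], keep [001100111], append 000000000
= 001100111000000000

Answer: 001100111000000000 (52736)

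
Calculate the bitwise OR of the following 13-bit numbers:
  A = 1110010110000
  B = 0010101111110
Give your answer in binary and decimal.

Apply | to each column (1 where either bit is 1):
  1110010110000
| 0010101111110
---------------
  1110111111110

Answer: 1110111111110 (7678)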